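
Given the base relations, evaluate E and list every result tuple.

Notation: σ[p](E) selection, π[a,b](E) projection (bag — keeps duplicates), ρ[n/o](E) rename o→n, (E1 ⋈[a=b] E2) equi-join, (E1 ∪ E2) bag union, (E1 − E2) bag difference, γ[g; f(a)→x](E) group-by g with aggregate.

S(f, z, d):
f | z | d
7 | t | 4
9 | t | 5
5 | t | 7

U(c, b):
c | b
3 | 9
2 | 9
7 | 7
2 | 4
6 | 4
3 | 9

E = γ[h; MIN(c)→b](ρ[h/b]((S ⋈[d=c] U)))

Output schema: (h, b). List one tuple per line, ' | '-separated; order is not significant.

Stepwise |·|:
  S → 3
  U → 6
  (S ⋈[d=c] U) → 1
  ρ[h/b]((S ⋈[d=c] U)) → 1
  γ[h; MIN(c)→b](ρ[h/b]((S ⋈[d=c] U))) → 1

== RESULT ==
h | b
7 | 7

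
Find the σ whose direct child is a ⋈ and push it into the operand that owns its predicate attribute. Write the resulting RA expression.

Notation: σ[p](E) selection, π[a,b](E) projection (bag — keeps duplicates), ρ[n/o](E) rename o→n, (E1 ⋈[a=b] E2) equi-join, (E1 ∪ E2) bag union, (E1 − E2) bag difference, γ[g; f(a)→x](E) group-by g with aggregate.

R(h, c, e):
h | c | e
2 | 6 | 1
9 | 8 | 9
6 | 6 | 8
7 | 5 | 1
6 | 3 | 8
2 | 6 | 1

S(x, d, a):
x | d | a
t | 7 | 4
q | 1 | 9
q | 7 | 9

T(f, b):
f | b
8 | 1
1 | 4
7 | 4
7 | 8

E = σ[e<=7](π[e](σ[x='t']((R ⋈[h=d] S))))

σ filters on x, owned by the right side.
E' = σ[e<=7](π[e]((R ⋈[h=d] σ[x='t'](S))))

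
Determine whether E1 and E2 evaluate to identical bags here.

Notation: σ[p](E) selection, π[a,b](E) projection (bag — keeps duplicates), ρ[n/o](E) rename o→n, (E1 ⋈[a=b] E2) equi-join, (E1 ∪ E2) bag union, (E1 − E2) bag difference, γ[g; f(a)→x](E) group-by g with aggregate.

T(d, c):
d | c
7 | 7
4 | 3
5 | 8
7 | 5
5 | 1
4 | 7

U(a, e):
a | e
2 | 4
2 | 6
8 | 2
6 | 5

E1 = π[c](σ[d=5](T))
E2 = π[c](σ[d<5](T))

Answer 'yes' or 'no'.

E1 per-node cardinality:
  T → 6
  σ[d=5](T) → 2
  π[c](σ[d=5](T)) → 2
E2 per-node cardinality:
  T → 6
  σ[d<5](T) → 2
  π[c](σ[d<5](T)) → 2

E1 result:
c
1
8
E2 result:
c
3
7
Witness: (1,) appears 1× in E1 but 0× in E2.

no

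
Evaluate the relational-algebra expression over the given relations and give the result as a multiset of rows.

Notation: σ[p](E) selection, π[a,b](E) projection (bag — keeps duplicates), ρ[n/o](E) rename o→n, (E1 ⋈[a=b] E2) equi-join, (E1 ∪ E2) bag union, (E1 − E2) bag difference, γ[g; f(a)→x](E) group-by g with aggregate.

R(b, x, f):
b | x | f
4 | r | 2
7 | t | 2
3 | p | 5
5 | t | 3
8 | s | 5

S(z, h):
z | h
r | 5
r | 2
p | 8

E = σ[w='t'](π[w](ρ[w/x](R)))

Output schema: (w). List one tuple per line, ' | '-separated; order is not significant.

Subexpression sizes:
  R → 5
  ρ[w/x](R) → 5
  π[w](ρ[w/x](R)) → 5
  σ[w='t'](π[w](ρ[w/x](R))) → 2

== RESULT ==
w
t
t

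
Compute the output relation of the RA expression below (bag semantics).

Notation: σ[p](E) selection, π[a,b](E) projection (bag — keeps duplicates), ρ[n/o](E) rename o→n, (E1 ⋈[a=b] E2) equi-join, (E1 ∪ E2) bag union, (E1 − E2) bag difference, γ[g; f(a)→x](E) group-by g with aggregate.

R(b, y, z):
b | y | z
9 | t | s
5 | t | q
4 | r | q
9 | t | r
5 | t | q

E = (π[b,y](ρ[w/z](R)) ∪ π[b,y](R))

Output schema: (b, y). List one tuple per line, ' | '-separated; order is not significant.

Per-node cardinality:
  R → 5
  ρ[w/z](R) → 5
  π[b,y](ρ[w/z](R)) → 5
  R → 5
  π[b,y](R) → 5
  (π[b,y](ρ[w/z](R)) ∪ π[b,y](R)) → 10

== RESULT ==
b | y
4 | r
4 | r
5 | t
5 | t
5 | t
5 | t
9 | t
9 | t
9 | t
9 | t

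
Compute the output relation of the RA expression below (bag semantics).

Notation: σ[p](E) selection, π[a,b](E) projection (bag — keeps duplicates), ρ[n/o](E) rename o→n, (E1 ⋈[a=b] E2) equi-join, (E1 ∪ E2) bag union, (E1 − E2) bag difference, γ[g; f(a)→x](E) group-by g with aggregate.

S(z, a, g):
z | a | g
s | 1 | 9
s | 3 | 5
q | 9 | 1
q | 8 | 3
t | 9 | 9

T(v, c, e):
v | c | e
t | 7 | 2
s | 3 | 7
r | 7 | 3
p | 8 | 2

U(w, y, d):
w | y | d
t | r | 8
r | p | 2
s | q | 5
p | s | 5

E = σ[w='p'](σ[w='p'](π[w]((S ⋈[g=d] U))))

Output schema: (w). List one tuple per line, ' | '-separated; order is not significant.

Subexpression sizes:
  S → 5
  U → 4
  (S ⋈[g=d] U) → 2
  π[w]((S ⋈[g=d] U)) → 2
  σ[w='p'](π[w]((S ⋈[g=d] U))) → 1
  σ[w='p'](σ[w='p'](π[w]((S ⋈[g=d] U)))) → 1

== RESULT ==
w
p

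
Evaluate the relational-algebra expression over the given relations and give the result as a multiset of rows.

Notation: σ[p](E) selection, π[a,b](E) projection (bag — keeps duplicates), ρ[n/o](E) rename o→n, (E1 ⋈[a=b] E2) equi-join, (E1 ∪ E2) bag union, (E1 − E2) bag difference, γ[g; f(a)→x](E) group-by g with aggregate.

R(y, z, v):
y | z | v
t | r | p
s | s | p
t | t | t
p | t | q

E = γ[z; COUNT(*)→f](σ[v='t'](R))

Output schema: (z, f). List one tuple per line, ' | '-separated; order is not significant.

Row counts bottom-up:
  R → 4
  σ[v='t'](R) → 1
  γ[z; COUNT(*)→f](σ[v='t'](R)) → 1

== RESULT ==
z | f
t | 1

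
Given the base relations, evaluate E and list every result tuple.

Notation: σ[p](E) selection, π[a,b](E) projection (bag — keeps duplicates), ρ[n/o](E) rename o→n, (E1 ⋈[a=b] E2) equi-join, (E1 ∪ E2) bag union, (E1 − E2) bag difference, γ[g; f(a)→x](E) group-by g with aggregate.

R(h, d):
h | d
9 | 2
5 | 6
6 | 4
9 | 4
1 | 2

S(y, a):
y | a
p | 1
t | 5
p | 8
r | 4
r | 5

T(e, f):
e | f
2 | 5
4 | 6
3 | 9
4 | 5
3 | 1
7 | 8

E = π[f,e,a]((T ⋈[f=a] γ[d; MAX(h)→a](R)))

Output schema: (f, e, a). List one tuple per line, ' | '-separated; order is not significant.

Subexpression sizes:
  T → 6
  R → 5
  γ[d; MAX(h)→a](R) → 3
  (T ⋈[f=a] γ[d; MAX(h)→a](R)) → 4
  π[f,e,a]((T ⋈[f=a] γ[d; MAX(h)→a](R))) → 4

== RESULT ==
f | e | a
5 | 2 | 5
5 | 4 | 5
9 | 3 | 9
9 | 3 | 9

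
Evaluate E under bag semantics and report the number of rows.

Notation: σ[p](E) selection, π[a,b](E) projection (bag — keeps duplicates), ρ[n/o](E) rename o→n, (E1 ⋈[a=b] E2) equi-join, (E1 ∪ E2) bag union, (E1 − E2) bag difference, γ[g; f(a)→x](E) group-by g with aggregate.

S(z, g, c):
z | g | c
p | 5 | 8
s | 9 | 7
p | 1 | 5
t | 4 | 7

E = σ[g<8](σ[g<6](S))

Stepwise |·|:
  S → 4
  σ[g<6](S) → 3
  σ[g<8](σ[g<6](S)) → 3

|E| = 3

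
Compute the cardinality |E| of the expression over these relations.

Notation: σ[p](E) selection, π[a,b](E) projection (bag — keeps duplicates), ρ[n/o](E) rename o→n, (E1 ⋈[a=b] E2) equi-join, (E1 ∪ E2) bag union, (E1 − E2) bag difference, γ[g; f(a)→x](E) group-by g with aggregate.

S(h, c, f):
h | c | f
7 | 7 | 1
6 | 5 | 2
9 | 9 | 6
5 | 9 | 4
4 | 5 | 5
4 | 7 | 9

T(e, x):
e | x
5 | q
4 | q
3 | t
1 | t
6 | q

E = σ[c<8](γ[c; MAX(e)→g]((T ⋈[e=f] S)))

Subexpression sizes:
  T → 5
  S → 6
  (T ⋈[e=f] S) → 4
  γ[c; MAX(e)→g]((T ⋈[e=f] S)) → 3
  σ[c<8](γ[c; MAX(e)→g]((T ⋈[e=f] S))) → 2

|E| = 2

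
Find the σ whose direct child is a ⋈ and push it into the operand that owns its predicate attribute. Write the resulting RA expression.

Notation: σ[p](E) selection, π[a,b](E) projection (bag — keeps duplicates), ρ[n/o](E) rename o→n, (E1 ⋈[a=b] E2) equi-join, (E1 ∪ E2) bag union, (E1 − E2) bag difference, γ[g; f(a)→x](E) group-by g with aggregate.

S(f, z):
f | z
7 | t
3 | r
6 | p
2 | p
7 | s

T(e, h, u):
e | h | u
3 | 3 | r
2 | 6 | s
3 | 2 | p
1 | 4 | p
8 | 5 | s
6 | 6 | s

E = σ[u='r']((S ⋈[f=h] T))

σ filters on u, owned by the right side.
E' = (S ⋈[f=h] σ[u='r'](T))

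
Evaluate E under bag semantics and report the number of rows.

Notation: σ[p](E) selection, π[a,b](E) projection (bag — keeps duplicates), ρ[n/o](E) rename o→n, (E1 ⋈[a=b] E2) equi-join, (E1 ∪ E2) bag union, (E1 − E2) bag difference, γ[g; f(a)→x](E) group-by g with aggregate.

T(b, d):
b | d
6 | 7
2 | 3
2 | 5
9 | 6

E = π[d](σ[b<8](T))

Stepwise |·|:
  T → 4
  σ[b<8](T) → 3
  π[d](σ[b<8](T)) → 3

|E| = 3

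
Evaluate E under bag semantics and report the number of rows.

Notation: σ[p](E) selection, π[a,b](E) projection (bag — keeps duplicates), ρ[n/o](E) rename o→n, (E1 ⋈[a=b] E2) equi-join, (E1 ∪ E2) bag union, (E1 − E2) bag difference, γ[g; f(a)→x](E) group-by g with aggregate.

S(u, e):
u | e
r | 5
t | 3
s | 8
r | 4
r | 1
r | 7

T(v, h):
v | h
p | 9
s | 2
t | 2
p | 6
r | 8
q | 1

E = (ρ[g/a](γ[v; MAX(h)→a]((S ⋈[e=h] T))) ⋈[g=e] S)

Subexpression sizes:
  S → 6
  T → 6
  (S ⋈[e=h] T) → 2
  γ[v; MAX(h)→a]((S ⋈[e=h] T)) → 2
  ρ[g/a](γ[v; MAX(h)→a]((S ⋈[e=h] T))) → 2
  S → 6
  (ρ[g/a](γ[v; MAX(h)→a]((S ⋈[e=h] T))) ⋈[g=e] S) → 2

|E| = 2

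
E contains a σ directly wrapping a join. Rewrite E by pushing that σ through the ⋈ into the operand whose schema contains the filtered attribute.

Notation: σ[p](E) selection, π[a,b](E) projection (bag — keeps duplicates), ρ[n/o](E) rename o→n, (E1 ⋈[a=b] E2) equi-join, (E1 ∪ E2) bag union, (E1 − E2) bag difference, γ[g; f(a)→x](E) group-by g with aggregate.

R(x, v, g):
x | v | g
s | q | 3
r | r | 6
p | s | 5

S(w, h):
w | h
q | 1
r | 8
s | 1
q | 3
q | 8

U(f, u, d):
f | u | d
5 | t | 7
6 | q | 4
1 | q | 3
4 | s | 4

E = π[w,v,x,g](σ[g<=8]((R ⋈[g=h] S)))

σ filters on g, owned by the left side.
E' = π[w,v,x,g]((σ[g<=8](R) ⋈[g=h] S))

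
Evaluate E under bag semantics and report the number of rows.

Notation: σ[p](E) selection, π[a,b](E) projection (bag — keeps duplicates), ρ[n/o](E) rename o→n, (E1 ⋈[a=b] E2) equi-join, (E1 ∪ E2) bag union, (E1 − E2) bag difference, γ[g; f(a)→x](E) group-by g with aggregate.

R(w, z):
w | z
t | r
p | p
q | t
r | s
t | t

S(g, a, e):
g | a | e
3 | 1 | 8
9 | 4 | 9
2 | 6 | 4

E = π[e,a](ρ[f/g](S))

Row counts bottom-up:
  S → 3
  ρ[f/g](S) → 3
  π[e,a](ρ[f/g](S)) → 3

|E| = 3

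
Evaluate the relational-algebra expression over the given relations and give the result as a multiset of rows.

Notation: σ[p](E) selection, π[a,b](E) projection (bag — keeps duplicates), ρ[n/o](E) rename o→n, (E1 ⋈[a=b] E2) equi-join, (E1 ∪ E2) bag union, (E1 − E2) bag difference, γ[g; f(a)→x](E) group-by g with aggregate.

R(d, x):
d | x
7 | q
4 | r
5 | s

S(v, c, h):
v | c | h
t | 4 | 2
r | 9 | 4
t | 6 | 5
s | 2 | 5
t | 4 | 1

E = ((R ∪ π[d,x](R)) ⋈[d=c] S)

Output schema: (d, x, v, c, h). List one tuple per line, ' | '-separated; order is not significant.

Row counts bottom-up:
  R → 3
  R → 3
  π[d,x](R) → 3
  (R ∪ π[d,x](R)) → 6
  S → 5
  ((R ∪ π[d,x](R)) ⋈[d=c] S) → 4

== RESULT ==
d | x | v | c | h
4 | r | t | 4 | 1
4 | r | t | 4 | 1
4 | r | t | 4 | 2
4 | r | t | 4 | 2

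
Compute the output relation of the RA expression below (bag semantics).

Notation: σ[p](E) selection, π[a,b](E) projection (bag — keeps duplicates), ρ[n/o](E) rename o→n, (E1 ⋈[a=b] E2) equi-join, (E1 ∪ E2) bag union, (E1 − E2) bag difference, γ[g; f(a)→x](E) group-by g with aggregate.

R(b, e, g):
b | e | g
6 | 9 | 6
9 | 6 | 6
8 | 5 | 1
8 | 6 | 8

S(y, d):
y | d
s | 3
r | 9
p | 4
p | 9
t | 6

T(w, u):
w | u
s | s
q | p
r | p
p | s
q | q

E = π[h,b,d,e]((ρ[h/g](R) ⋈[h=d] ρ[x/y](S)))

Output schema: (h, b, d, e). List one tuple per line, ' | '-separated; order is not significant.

Per-node cardinality:
  R → 4
  ρ[h/g](R) → 4
  S → 5
  ρ[x/y](S) → 5
  (ρ[h/g](R) ⋈[h=d] ρ[x/y](S)) → 2
  π[h,b,d,e]((ρ[h/g](R) ⋈[h=d] ρ[x/y](S))) → 2

== RESULT ==
h | b | d | e
6 | 6 | 6 | 9
6 | 9 | 6 | 6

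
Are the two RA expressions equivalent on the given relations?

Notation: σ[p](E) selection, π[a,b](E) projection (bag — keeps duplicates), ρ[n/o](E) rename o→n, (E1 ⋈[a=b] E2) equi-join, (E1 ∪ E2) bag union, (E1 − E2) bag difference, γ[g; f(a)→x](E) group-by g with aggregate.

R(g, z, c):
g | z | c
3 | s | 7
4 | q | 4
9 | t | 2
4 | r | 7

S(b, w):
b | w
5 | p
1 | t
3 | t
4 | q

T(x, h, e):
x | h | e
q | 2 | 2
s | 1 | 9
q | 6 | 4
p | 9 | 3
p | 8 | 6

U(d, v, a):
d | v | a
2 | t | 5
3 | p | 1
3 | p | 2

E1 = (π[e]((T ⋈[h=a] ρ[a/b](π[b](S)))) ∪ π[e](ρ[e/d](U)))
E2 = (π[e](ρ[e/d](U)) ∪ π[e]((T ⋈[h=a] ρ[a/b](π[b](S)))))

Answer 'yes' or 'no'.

E1 subexpression sizes:
  T → 5
  S → 4
  π[b](S) → 4
  ρ[a/b](π[b](S)) → 4
  (T ⋈[h=a] ρ[a/b](π[b](S))) → 1
  π[e]((T ⋈[h=a] ρ[a/b](π[b](S)))) → 1
  U → 3
  ρ[e/d](U) → 3
  π[e](ρ[e/d](U)) → 3
  (π[e]((T ⋈[h=a] ρ[a/b](π[b](S)))) ∪ π[e](ρ[e/d](U))) → 4
E2 subexpression sizes:
  U → 3
  ρ[e/d](U) → 3
  π[e](ρ[e/d](U)) → 3
  T → 5
  S → 4
  π[b](S) → 4
  ρ[a/b](π[b](S)) → 4
  (T ⋈[h=a] ρ[a/b](π[b](S))) → 1
  π[e]((T ⋈[h=a] ρ[a/b](π[b](S)))) → 1
  (π[e](ρ[e/d](U)) ∪ π[e]((T ⋈[h=a] ρ[a/b](π[b](S))))) → 4

E1 and E2 produce the same multiset:
e
2
3
3
9

yes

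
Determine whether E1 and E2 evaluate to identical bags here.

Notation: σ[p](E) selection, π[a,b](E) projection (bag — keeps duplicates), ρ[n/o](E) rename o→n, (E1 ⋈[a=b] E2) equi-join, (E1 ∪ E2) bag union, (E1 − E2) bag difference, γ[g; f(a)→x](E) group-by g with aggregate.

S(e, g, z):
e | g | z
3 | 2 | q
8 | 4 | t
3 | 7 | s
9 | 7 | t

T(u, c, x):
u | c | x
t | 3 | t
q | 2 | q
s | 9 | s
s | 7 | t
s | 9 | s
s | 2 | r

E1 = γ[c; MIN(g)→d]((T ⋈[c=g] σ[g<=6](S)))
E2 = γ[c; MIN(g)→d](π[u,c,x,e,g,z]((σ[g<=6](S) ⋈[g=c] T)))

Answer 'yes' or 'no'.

E1 subexpression sizes:
  T → 6
  S → 4
  σ[g<=6](S) → 2
  (T ⋈[c=g] σ[g<=6](S)) → 2
  γ[c; MIN(g)→d]((T ⋈[c=g] σ[g<=6](S))) → 1
E2 subexpression sizes:
  S → 4
  σ[g<=6](S) → 2
  T → 6
  (σ[g<=6](S) ⋈[g=c] T) → 2
  π[u,c,x,e,g,z]((σ[g<=6](S) ⋈[g=c] T)) → 2
  γ[c; MIN(g)→d](π[u,c,x,e,g,z]((σ[g<=6](S) ⋈[g=c] T))) → 1

E1 and E2 produce the same multiset:
c | d
2 | 2

yes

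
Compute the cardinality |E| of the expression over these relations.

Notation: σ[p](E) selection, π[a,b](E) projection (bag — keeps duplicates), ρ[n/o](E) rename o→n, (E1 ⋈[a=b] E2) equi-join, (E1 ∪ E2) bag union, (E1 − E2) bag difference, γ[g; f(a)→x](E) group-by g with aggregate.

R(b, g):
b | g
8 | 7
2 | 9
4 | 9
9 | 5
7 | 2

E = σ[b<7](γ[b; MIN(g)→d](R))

Subexpression sizes:
  R → 5
  γ[b; MIN(g)→d](R) → 5
  σ[b<7](γ[b; MIN(g)→d](R)) → 2

|E| = 2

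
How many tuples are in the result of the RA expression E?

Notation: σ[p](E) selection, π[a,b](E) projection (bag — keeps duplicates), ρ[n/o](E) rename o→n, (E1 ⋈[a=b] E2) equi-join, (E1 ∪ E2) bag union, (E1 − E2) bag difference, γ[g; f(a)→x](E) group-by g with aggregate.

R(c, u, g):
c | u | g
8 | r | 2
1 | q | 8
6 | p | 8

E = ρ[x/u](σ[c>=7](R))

Row counts bottom-up:
  R → 3
  σ[c>=7](R) → 1
  ρ[x/u](σ[c>=7](R)) → 1

|E| = 1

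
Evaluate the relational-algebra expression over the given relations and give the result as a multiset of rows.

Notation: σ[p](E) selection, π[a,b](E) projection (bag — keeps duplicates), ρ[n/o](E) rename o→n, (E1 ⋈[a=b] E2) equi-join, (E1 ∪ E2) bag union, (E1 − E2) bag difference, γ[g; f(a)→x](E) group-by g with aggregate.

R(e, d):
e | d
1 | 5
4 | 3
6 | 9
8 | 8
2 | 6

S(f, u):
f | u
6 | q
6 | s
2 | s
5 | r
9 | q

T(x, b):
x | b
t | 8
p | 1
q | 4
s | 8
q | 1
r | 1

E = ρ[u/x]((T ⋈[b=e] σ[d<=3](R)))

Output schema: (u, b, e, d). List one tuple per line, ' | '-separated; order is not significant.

Row counts bottom-up:
  T → 6
  R → 5
  σ[d<=3](R) → 1
  (T ⋈[b=e] σ[d<=3](R)) → 1
  ρ[u/x]((T ⋈[b=e] σ[d<=3](R))) → 1

== RESULT ==
u | b | e | d
q | 4 | 4 | 3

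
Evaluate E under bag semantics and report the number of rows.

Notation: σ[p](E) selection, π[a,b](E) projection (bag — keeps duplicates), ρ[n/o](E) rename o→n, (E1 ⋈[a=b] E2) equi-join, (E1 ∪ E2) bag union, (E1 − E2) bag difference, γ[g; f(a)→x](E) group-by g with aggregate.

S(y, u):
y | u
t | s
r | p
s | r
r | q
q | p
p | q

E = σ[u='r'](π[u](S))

Stepwise |·|:
  S → 6
  π[u](S) → 6
  σ[u='r'](π[u](S)) → 1

|E| = 1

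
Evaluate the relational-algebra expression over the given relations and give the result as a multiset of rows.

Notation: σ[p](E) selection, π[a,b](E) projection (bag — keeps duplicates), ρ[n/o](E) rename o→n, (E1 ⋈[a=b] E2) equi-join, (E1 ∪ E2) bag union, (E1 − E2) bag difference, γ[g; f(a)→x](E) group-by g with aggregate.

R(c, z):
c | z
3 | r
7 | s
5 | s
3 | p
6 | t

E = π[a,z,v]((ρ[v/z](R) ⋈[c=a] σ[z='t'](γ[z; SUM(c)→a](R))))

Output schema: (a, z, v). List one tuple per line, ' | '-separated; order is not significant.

Stepwise |·|:
  R → 5
  ρ[v/z](R) → 5
  R → 5
  γ[z; SUM(c)→a](R) → 4
  σ[z='t'](γ[z; SUM(c)→a](R)) → 1
  (ρ[v/z](R) ⋈[c=a] σ[z='t'](γ[z; SUM(c)→a](R))) → 1
  π[a,z,v]((ρ[v/z](R) ⋈[c=a] σ[z='t'](γ[z; SUM(c)→a](R)))) → 1

== RESULT ==
a | z | v
6 | t | t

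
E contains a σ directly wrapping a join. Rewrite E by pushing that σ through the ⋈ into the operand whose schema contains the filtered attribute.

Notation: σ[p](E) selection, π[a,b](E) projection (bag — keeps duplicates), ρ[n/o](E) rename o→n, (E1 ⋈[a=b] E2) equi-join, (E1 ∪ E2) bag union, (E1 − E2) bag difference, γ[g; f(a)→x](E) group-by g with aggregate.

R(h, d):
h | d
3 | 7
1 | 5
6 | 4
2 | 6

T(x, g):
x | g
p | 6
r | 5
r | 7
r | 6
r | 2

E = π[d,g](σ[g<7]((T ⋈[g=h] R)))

σ filters on g, owned by the left side.
E' = π[d,g]((σ[g<7](T) ⋈[g=h] R))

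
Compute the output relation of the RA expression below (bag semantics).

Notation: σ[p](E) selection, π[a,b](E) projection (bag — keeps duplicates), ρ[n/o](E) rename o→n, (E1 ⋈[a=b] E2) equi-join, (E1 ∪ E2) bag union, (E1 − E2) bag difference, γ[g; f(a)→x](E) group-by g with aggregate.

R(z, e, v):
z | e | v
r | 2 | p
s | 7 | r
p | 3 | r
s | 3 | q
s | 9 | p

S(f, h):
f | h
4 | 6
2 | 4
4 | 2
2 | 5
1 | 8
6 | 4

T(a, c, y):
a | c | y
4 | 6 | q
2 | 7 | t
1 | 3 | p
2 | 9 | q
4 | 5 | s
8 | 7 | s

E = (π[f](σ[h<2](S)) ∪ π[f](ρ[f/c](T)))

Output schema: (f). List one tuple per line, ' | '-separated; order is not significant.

Stepwise |·|:
  S → 6
  σ[h<2](S) → 0
  π[f](σ[h<2](S)) → 0
  T → 6
  ρ[f/c](T) → 6
  π[f](ρ[f/c](T)) → 6
  (π[f](σ[h<2](S)) ∪ π[f](ρ[f/c](T))) → 6

== RESULT ==
f
3
5
6
7
7
9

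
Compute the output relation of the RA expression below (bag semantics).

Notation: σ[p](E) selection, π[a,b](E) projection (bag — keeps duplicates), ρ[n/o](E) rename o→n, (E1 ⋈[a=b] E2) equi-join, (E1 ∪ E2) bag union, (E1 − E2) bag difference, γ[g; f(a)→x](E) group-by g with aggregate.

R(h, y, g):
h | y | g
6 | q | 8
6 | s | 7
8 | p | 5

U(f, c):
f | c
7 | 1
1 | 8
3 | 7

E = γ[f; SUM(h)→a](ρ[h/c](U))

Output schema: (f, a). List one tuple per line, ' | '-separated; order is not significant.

Subexpression sizes:
  U → 3
  ρ[h/c](U) → 3
  γ[f; SUM(h)→a](ρ[h/c](U)) → 3

== RESULT ==
f | a
1 | 8
3 | 7
7 | 1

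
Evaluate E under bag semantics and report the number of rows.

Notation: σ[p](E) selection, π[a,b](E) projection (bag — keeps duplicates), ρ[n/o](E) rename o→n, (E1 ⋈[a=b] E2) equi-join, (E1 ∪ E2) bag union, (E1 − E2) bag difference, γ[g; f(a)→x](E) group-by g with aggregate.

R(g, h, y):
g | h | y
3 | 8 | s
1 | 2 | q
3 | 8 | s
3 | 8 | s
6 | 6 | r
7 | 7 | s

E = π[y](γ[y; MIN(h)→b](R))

Stepwise |·|:
  R → 6
  γ[y; MIN(h)→b](R) → 3
  π[y](γ[y; MIN(h)→b](R)) → 3

|E| = 3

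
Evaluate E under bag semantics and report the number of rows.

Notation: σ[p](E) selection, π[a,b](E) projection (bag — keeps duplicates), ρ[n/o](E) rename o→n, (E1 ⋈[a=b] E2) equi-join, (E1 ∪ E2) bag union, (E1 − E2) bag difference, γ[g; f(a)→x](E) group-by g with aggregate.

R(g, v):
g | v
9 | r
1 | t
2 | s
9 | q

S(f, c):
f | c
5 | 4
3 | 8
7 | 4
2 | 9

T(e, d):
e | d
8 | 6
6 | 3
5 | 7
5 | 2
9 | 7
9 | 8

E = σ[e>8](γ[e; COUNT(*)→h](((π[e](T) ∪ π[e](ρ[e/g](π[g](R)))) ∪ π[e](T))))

Row counts bottom-up:
  T → 6
  π[e](T) → 6
  R → 4
  π[g](R) → 4
  ρ[e/g](π[g](R)) → 4
  π[e](ρ[e/g](π[g](R))) → 4
  (π[e](T) ∪ π[e](ρ[e/g](π[g](R)))) → 10
  T → 6
  π[e](T) → 6
  ((π[e](T) ∪ π[e](ρ[e/g](π[g](R)))) ∪ π[e](T)) → 16
  γ[e; COUNT(*)→h](((π[e](T) ∪ π[e](ρ[e/g](π[g](R)))) ∪ π[e](T))) → 6
  σ[e>8](γ[e; COUNT(*)→h](((π[e](T) ∪ π[e](ρ[e/g](π[g](R)))) ∪ π[e](T)))) → 1

|E| = 1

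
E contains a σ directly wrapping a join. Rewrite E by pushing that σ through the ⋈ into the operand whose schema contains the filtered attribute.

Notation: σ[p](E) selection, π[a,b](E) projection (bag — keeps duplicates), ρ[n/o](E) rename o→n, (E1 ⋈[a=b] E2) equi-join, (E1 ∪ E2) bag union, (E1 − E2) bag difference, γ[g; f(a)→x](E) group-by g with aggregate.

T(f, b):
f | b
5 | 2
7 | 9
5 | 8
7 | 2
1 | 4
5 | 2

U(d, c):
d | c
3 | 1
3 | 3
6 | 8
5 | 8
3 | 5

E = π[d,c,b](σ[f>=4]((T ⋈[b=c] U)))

σ filters on f, owned by the left side.
E' = π[d,c,b]((σ[f>=4](T) ⋈[b=c] U))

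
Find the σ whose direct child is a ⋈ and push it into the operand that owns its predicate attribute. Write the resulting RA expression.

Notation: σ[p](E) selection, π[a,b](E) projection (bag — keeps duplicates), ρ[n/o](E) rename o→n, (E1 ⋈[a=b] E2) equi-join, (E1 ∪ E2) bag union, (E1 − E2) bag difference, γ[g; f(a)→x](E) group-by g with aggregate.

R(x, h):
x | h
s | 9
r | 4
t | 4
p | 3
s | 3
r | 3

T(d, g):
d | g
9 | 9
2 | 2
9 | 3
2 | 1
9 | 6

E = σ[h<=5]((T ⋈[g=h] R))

σ filters on h, owned by the right side.
E' = (T ⋈[g=h] σ[h<=5](R))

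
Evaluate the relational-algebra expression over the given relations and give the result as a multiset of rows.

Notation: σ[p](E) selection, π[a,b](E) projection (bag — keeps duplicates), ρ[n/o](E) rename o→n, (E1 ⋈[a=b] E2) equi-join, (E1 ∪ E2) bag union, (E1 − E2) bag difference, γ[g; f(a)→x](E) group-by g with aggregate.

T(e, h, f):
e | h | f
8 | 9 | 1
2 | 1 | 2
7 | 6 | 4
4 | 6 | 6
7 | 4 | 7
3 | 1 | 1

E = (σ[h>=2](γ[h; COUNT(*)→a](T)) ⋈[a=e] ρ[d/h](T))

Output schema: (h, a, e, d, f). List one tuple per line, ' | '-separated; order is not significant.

Stepwise |·|:
  T → 6
  γ[h; COUNT(*)→a](T) → 4
  σ[h>=2](γ[h; COUNT(*)→a](T)) → 3
  T → 6
  ρ[d/h](T) → 6
  (σ[h>=2](γ[h; COUNT(*)→a](T)) ⋈[a=e] ρ[d/h](T)) → 1

== RESULT ==
h | a | e | d | f
6 | 2 | 2 | 1 | 2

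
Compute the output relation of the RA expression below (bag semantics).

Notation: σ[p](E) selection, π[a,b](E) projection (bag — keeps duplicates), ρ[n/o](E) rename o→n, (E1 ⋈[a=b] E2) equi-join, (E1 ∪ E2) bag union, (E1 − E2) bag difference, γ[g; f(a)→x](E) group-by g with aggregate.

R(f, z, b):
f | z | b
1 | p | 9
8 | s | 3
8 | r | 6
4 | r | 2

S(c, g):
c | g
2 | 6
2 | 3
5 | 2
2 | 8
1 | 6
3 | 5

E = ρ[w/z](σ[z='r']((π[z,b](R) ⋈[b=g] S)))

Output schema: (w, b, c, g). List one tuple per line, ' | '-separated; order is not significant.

Per-node cardinality:
  R → 4
  π[z,b](R) → 4
  S → 6
  (π[z,b](R) ⋈[b=g] S) → 4
  σ[z='r']((π[z,b](R) ⋈[b=g] S)) → 3
  ρ[w/z](σ[z='r']((π[z,b](R) ⋈[b=g] S))) → 3

== RESULT ==
w | b | c | g
r | 2 | 5 | 2
r | 6 | 1 | 6
r | 6 | 2 | 6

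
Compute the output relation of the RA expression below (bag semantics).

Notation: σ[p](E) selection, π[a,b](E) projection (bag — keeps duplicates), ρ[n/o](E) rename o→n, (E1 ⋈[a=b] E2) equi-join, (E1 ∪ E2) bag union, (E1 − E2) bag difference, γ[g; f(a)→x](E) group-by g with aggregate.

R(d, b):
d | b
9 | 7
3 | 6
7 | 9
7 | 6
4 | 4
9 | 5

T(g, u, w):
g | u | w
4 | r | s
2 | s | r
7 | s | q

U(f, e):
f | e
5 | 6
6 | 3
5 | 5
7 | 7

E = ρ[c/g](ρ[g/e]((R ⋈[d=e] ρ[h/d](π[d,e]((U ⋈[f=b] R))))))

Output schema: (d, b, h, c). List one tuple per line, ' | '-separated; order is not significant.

Subexpression sizes:
  R → 6
  U → 4
  R → 6
  (U ⋈[f=b] R) → 5
  π[d,e]((U ⋈[f=b] R)) → 5
  ρ[h/d](π[d,e]((U ⋈[f=b] R))) → 5
  (R ⋈[d=e] ρ[h/d](π[d,e]((U ⋈[f=b] R)))) → 4
  ρ[g/e]((R ⋈[d=e] ρ[h/d](π[d,e]((U ⋈[f=b] R))))) → 4
  ρ[c/g](ρ[g/e]((R ⋈[d=e] ρ[h/d](π[d,e]((U ⋈[f=b] R)))))) → 4

== RESULT ==
d | b | h | c
3 | 6 | 3 | 3
3 | 6 | 7 | 3
7 | 6 | 9 | 7
7 | 9 | 9 | 7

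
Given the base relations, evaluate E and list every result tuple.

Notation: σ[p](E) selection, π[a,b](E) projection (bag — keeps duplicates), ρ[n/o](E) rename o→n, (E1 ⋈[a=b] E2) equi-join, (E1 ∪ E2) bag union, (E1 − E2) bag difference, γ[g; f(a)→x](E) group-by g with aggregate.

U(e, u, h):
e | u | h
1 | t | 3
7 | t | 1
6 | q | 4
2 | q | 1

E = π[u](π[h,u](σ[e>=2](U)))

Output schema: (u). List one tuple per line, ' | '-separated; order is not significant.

Per-node cardinality:
  U → 4
  σ[e>=2](U) → 3
  π[h,u](σ[e>=2](U)) → 3
  π[u](π[h,u](σ[e>=2](U))) → 3

== RESULT ==
u
q
q
t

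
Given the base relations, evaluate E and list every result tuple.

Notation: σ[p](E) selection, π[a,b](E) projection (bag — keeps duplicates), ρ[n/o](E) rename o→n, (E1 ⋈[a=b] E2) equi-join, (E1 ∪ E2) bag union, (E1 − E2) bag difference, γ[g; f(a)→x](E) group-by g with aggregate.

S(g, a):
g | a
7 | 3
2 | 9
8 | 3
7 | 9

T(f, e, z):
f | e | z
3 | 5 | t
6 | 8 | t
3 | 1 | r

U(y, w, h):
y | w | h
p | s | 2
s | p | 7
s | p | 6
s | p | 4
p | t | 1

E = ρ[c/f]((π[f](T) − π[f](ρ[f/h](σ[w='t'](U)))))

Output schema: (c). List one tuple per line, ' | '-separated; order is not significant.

Subexpression sizes:
  T → 3
  π[f](T) → 3
  U → 5
  σ[w='t'](U) → 1
  ρ[f/h](σ[w='t'](U)) → 1
  π[f](ρ[f/h](σ[w='t'](U))) → 1
  (π[f](T) − π[f](ρ[f/h](σ[w='t'](U)))) → 3
  ρ[c/f]((π[f](T) − π[f](ρ[f/h](σ[w='t'](U))))) → 3

== RESULT ==
c
3
3
6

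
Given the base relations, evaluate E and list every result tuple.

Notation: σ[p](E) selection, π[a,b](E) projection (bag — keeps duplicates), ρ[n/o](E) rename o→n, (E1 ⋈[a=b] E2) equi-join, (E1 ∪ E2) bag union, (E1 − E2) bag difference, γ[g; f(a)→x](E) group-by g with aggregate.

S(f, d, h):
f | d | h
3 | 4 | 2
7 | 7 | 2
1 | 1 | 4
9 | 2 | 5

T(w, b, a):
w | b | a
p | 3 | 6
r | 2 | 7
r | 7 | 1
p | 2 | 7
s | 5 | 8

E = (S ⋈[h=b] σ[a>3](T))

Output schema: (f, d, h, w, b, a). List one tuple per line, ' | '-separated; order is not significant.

Subexpression sizes:
  S → 4
  T → 5
  σ[a>3](T) → 4
  (S ⋈[h=b] σ[a>3](T)) → 5

== RESULT ==
f | d | h | w | b | a
3 | 4 | 2 | p | 2 | 7
3 | 4 | 2 | r | 2 | 7
7 | 7 | 2 | p | 2 | 7
7 | 7 | 2 | r | 2 | 7
9 | 2 | 5 | s | 5 | 8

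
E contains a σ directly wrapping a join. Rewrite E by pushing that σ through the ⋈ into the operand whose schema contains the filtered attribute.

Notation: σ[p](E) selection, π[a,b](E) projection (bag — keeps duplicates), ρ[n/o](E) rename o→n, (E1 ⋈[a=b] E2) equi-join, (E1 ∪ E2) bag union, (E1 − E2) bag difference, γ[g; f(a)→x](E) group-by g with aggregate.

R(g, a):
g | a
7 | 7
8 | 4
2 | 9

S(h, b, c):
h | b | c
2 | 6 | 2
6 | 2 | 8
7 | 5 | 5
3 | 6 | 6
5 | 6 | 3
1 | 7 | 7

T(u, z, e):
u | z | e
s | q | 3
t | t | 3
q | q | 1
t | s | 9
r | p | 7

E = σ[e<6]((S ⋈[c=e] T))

σ filters on e, owned by the right side.
E' = (S ⋈[c=e] σ[e<6](T))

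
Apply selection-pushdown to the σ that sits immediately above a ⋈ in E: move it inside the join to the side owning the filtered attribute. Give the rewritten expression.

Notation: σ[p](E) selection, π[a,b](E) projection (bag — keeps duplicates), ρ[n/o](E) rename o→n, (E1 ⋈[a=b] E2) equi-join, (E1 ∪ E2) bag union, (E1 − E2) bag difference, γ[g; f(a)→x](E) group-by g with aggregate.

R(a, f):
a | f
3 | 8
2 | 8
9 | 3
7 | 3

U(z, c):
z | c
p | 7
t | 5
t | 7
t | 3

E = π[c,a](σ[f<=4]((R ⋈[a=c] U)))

σ filters on f, owned by the left side.
E' = π[c,a]((σ[f<=4](R) ⋈[a=c] U))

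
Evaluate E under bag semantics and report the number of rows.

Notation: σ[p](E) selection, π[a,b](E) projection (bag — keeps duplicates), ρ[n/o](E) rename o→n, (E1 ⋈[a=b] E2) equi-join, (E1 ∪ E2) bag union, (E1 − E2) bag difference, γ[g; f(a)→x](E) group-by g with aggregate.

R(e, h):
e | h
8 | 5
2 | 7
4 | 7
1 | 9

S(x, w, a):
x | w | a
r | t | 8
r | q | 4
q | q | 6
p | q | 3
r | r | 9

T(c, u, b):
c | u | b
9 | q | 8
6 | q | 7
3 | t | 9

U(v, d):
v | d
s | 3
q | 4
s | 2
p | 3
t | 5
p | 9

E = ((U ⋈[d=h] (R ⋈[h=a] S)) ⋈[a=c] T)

Subexpression sizes:
  U → 6
  R → 4
  S → 5
  (R ⋈[h=a] S) → 1
  (U ⋈[d=h] (R ⋈[h=a] S)) → 1
  T → 3
  ((U ⋈[d=h] (R ⋈[h=a] S)) ⋈[a=c] T) → 1

|E| = 1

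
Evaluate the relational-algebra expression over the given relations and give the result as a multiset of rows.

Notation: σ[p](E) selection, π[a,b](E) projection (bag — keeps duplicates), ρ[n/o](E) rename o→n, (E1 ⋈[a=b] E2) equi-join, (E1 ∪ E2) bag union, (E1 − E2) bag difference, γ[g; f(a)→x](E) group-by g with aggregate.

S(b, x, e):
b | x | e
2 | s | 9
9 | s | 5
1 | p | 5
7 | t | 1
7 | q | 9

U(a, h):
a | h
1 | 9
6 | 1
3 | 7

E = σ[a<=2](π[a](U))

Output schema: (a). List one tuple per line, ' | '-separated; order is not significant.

Stepwise |·|:
  U → 3
  π[a](U) → 3
  σ[a<=2](π[a](U)) → 1

== RESULT ==
a
1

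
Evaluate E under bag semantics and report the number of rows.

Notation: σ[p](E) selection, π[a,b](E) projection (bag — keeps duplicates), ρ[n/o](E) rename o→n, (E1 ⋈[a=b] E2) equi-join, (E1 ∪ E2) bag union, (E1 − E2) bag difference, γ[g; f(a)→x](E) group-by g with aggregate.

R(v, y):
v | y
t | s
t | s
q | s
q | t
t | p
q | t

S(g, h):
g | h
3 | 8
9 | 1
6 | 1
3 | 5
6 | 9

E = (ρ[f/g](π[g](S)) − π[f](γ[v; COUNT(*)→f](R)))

Per-node cardinality:
  S → 5
  π[g](S) → 5
  ρ[f/g](π[g](S)) → 5
  R → 6
  γ[v; COUNT(*)→f](R) → 2
  π[f](γ[v; COUNT(*)→f](R)) → 2
  (ρ[f/g](π[g](S)) − π[f](γ[v; COUNT(*)→f](R))) → 3

|E| = 3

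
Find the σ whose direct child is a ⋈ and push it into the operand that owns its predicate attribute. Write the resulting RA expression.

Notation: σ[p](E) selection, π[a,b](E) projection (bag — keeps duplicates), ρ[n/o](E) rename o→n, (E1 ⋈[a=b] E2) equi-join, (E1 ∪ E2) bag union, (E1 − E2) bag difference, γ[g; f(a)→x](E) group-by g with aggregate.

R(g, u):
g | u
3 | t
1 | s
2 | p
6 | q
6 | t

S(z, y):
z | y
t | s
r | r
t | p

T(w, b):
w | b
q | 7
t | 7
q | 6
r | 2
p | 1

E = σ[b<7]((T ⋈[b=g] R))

σ filters on b, owned by the left side.
E' = (σ[b<7](T) ⋈[b=g] R)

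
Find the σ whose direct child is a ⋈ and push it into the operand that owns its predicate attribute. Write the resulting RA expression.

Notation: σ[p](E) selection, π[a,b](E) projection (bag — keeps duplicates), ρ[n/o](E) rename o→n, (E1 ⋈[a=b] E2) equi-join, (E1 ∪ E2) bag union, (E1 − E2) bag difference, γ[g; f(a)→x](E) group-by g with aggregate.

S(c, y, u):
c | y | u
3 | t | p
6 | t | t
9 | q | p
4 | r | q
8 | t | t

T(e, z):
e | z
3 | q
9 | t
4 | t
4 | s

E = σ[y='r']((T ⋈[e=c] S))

σ filters on y, owned by the right side.
E' = (T ⋈[e=c] σ[y='r'](S))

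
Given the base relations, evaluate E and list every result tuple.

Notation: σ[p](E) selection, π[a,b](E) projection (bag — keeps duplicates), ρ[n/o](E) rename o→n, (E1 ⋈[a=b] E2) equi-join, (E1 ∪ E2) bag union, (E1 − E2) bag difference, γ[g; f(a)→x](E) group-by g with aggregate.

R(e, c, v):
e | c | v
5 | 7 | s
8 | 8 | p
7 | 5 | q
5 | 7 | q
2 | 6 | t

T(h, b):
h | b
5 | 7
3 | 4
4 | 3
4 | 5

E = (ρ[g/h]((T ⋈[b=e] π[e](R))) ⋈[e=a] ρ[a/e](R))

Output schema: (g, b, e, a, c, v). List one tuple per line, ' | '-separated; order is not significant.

Per-node cardinality:
  T → 4
  R → 5
  π[e](R) → 5
  (T ⋈[b=e] π[e](R)) → 3
  ρ[g/h]((T ⋈[b=e] π[e](R))) → 3
  R → 5
  ρ[a/e](R) → 5
  (ρ[g/h]((T ⋈[b=e] π[e](R))) ⋈[e=a] ρ[a/e](R)) → 5

== RESULT ==
g | b | e | a | c | v
4 | 5 | 5 | 5 | 7 | q
4 | 5 | 5 | 5 | 7 | q
4 | 5 | 5 | 5 | 7 | s
4 | 5 | 5 | 5 | 7 | s
5 | 7 | 7 | 7 | 5 | q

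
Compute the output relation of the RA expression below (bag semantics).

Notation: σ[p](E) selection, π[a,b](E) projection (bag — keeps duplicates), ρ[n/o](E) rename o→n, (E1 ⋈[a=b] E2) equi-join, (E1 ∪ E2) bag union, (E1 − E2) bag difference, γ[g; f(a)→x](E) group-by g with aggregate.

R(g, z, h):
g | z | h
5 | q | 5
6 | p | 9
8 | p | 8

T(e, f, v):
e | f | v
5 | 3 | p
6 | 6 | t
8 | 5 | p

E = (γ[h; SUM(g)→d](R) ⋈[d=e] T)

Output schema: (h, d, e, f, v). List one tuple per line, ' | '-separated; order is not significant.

Stepwise |·|:
  R → 3
  γ[h; SUM(g)→d](R) → 3
  T → 3
  (γ[h; SUM(g)→d](R) ⋈[d=e] T) → 3

== RESULT ==
h | d | e | f | v
5 | 5 | 5 | 3 | p
8 | 8 | 8 | 5 | p
9 | 6 | 6 | 6 | t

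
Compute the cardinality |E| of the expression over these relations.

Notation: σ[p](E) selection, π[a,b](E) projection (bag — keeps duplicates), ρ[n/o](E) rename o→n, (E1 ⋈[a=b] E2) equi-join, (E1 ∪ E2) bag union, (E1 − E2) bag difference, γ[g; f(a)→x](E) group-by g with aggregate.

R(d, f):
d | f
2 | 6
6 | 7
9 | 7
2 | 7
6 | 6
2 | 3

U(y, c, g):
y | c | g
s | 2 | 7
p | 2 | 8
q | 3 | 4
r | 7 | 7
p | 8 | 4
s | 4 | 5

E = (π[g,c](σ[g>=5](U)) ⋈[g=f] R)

Row counts bottom-up:
  U → 6
  σ[g>=5](U) → 4
  π[g,c](σ[g>=5](U)) → 4
  R → 6
  (π[g,c](σ[g>=5](U)) ⋈[g=f] R) → 6

|E| = 6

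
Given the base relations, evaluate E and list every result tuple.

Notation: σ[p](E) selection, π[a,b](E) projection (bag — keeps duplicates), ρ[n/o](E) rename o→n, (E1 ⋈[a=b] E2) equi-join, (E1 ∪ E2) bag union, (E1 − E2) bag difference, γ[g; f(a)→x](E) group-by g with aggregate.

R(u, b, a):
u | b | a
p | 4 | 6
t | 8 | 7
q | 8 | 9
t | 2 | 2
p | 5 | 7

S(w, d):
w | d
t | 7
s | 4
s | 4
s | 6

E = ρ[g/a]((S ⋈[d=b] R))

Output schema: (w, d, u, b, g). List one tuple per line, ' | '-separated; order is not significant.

Subexpression sizes:
  S → 4
  R → 5
  (S ⋈[d=b] R) → 2
  ρ[g/a]((S ⋈[d=b] R)) → 2

== RESULT ==
w | d | u | b | g
s | 4 | p | 4 | 6
s | 4 | p | 4 | 6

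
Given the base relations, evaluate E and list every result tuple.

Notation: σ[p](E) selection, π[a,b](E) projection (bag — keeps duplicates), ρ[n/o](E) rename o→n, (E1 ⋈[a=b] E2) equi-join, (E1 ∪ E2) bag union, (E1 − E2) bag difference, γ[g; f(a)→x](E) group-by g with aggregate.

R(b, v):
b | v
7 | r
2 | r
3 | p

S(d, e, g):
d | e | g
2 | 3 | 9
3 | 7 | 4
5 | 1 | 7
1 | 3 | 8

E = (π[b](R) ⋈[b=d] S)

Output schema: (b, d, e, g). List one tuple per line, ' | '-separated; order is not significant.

Subexpression sizes:
  R → 3
  π[b](R) → 3
  S → 4
  (π[b](R) ⋈[b=d] S) → 2

== RESULT ==
b | d | e | g
2 | 2 | 3 | 9
3 | 3 | 7 | 4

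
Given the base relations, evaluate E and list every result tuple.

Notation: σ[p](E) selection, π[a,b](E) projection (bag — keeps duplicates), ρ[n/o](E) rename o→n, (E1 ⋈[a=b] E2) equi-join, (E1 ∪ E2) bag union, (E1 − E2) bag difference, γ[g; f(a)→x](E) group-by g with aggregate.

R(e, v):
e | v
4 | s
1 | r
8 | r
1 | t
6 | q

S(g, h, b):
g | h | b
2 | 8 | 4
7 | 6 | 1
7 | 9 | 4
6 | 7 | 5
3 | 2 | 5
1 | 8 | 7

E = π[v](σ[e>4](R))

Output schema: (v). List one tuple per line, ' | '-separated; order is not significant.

Stepwise |·|:
  R → 5
  σ[e>4](R) → 2
  π[v](σ[e>4](R)) → 2

== RESULT ==
v
q
r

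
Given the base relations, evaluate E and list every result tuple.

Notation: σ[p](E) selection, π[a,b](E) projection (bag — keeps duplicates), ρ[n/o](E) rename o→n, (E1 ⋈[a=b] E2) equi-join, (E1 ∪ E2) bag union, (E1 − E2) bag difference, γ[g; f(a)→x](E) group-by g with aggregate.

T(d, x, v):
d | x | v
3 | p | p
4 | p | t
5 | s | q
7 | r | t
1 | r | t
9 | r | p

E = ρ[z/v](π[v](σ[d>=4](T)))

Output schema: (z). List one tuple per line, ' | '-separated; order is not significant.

Per-node cardinality:
  T → 6
  σ[d>=4](T) → 4
  π[v](σ[d>=4](T)) → 4
  ρ[z/v](π[v](σ[d>=4](T))) → 4

== RESULT ==
z
p
q
t
t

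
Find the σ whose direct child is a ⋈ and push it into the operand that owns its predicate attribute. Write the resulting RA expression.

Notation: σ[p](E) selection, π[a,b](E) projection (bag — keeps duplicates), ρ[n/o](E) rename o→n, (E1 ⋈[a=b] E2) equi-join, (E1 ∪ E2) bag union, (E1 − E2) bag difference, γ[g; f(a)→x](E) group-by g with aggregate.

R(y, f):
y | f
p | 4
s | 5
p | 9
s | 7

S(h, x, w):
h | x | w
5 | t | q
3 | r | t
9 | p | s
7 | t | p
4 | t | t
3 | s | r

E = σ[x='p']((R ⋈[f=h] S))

σ filters on x, owned by the right side.
E' = (R ⋈[f=h] σ[x='p'](S))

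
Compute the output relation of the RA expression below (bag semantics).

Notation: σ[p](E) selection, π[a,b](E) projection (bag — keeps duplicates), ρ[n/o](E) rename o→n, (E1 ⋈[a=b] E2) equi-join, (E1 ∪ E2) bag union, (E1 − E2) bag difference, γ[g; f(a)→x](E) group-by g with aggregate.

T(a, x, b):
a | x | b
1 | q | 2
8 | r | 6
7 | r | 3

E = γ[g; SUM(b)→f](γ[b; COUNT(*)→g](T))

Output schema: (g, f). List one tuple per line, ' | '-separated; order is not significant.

Subexpression sizes:
  T → 3
  γ[b; COUNT(*)→g](T) → 3
  γ[g; SUM(b)→f](γ[b; COUNT(*)→g](T)) → 1

== RESULT ==
g | f
1 | 11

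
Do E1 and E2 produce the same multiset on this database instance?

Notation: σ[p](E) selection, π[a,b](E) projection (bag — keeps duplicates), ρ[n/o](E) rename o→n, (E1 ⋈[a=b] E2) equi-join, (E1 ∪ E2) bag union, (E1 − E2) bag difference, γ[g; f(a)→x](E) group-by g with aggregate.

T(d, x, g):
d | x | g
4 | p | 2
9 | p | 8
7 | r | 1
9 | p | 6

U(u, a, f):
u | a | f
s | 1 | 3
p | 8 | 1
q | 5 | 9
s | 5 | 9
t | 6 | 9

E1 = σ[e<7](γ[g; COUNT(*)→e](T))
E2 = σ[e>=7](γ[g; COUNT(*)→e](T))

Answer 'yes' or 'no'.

E1 row counts bottom-up:
  T → 4
  γ[g; COUNT(*)→e](T) → 4
  σ[e<7](γ[g; COUNT(*)→e](T)) → 4
E2 row counts bottom-up:
  T → 4
  γ[g; COUNT(*)→e](T) → 4
  σ[e>=7](γ[g; COUNT(*)→e](T)) → 0

E1 result:
g | e
1 | 1
2 | 1
6 | 1
8 | 1
E2 result:
g | e
(0 rows)
Witness: (6, 1) appears 1× in E1 but 0× in E2.

no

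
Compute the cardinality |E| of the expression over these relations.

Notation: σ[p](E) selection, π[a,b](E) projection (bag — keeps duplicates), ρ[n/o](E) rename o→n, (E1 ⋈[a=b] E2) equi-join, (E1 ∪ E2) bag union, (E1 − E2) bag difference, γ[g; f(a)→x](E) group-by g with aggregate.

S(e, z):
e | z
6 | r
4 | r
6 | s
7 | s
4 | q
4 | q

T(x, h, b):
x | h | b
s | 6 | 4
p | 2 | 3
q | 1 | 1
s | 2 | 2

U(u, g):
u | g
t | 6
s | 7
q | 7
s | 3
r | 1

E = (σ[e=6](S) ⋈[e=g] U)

Stepwise |·|:
  S → 6
  σ[e=6](S) → 2
  U → 5
  (σ[e=6](S) ⋈[e=g] U) → 2

|E| = 2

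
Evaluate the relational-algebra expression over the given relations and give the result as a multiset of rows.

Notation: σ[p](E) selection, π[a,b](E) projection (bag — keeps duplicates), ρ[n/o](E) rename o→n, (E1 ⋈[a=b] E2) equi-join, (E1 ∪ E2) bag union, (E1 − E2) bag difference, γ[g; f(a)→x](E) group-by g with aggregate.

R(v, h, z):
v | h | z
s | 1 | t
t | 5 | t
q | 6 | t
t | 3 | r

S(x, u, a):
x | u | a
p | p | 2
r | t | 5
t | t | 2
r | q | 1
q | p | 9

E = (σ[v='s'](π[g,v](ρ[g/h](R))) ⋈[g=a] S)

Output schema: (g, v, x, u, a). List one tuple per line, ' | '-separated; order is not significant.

Subexpression sizes:
  R → 4
  ρ[g/h](R) → 4
  π[g,v](ρ[g/h](R)) → 4
  σ[v='s'](π[g,v](ρ[g/h](R))) → 1
  S → 5
  (σ[v='s'](π[g,v](ρ[g/h](R))) ⋈[g=a] S) → 1

== RESULT ==
g | v | x | u | a
1 | s | r | q | 1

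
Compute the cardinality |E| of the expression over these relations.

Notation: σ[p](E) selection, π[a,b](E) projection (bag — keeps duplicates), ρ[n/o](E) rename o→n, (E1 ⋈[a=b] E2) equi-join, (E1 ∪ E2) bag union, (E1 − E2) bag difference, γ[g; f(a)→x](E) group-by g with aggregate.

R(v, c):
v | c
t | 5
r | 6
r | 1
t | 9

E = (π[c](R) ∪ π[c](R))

Per-node cardinality:
  R → 4
  π[c](R) → 4
  R → 4
  π[c](R) → 4
  (π[c](R) ∪ π[c](R)) → 8

|E| = 8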